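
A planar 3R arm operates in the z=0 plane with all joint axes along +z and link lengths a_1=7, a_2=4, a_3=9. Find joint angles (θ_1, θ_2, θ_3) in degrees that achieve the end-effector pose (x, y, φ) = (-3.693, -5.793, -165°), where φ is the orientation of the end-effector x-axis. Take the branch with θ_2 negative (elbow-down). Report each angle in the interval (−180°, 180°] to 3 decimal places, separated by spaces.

wrist centre = target − a_3·(cos φ, sin φ) = (5.0003, -3.4636)
cos θ_2 = (37.0000−7²−4²)/(2·7·4) = -0.5000; θ_2 = -119.9999° (elbow-down)
β = atan2(-3.4636,5.0003) = -34.7096°; ψ = atan2(-3.4641,5.0000) = -34.7150°
θ_1 = β − ψ = 0.0054°
θ_3 = φ − θ_1 − θ_2 = -45.0055° (wrapped to (-180°,180°])

0.005 -120.000 -45.005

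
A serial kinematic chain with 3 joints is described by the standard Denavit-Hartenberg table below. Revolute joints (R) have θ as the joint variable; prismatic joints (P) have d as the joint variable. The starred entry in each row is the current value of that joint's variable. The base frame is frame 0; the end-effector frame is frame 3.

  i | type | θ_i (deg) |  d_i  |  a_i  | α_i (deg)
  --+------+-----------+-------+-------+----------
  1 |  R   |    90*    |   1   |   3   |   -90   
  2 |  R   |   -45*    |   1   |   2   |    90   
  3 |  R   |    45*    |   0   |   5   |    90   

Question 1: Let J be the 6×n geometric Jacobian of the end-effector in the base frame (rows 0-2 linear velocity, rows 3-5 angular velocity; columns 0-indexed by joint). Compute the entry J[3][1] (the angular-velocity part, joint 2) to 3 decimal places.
-1.000

axis z_1 = (-1.0000,0.0000,0.0000); lever o_n−o_1 = (-4.5355,3.9142,3.9142)
cross product → J_v[:, 1] = (-0.0000,3.9142,-3.9142)
J_ω[:, 1] = z_1
entry J[3][1] = -1.0000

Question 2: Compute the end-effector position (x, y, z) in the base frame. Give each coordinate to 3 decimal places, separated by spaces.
-4.536 6.914 4.914

after link 1: o_1 = (0.0000, 3.0000, 1.0000)
after link 2: o_2 = (-1.0000, 4.4142, 2.4142)
after link 3: o_3 = (-4.5355, 6.9142, 4.9142)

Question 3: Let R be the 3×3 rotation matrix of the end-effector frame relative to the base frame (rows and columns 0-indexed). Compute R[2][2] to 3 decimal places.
0.500

End-effector z-axis (col 2 of R) = (0.7071,0.5000,0.5000)
R[2][2] = 0.5000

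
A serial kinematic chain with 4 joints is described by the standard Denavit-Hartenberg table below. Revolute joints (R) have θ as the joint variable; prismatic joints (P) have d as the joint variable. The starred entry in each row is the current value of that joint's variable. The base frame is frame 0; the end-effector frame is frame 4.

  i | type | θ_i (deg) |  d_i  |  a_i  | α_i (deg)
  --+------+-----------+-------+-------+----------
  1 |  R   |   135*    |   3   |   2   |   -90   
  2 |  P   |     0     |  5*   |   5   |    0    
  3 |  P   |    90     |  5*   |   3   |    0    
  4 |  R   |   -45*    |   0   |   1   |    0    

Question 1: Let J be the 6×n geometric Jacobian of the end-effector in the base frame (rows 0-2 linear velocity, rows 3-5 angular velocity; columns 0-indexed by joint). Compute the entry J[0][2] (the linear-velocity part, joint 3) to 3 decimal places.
-0.707

prismatic axis z_2 = (-0.7071,-0.7071,0.0000)
J_v[:, 2] = z_2; J_ω[:, 2] = (0,0,0)
entry J[0][2] = -0.7071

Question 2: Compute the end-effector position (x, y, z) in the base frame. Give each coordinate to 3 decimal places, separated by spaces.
after link 1: o_1 = (-1.4142, 1.4142, 3.0000)
after link 2: o_2 = (-8.4853, 1.4142, 3.0000)
after link 3: o_3 = (-12.0208, -2.1213, 0.0000)
after link 4: o_4 = (-12.5208, -1.6213, -0.7071)

-12.521 -1.621 -0.707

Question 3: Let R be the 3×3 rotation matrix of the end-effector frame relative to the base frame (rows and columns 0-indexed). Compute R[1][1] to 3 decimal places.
-0.500

End-effector y-axis (col 1 of R) = (0.5000,-0.5000,-0.7071)
R[1][1] = -0.5000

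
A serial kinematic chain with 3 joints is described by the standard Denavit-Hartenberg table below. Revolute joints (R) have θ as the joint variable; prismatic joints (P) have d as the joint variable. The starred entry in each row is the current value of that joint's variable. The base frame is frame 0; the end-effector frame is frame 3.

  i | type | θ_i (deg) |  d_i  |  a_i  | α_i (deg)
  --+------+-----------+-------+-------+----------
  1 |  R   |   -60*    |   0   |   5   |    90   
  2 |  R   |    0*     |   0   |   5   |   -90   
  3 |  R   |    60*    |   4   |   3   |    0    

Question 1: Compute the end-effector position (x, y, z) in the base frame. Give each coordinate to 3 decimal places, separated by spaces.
8.000 -8.660 4.000

after link 1: o_1 = (2.5000, -4.3301, 0.0000)
after link 2: o_2 = (5.0000, -8.6603, 0.0000)
after link 3: o_3 = (8.0000, -8.6603, 4.0000)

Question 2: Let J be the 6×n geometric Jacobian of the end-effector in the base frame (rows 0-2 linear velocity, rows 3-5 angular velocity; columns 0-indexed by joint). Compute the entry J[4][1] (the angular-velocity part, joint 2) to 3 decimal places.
axis z_1 = (-0.8660,-0.5000,0.0000); lever o_n−o_1 = (5.5000,-4.3301,4.0000)
cross product → J_v[:, 1] = (-2.0000,3.4641,6.5000)
J_ω[:, 1] = z_1
entry J[4][1] = -0.5000

-0.500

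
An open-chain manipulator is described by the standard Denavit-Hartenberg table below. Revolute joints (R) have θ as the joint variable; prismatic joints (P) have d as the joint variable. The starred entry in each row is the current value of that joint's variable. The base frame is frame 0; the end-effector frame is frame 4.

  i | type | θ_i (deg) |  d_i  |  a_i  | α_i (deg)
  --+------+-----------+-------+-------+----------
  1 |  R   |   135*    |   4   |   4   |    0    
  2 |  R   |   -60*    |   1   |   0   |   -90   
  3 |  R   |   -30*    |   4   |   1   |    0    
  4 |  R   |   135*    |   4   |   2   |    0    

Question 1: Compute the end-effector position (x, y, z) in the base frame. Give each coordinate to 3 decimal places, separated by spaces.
-10.466 5.235 3.568

after link 1: o_1 = (-2.8284, 2.8284, 4.0000)
after link 2: o_2 = (-2.8284, 2.8284, 5.0000)
after link 3: o_3 = (-6.4680, 4.7002, 5.5000)
after link 4: o_4 = (-10.4657, 5.2355, 3.5681)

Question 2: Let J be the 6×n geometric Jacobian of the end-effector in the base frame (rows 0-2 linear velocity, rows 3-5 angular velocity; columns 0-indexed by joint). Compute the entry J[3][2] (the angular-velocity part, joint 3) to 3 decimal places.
axis z_2 = (-0.9659,0.2588,0.0000); lever o_n−o_2 = (-7.6372,2.4071,-1.4319)
cross product → J_v[:, 2] = (-0.3706,-1.3831,-0.3484)
J_ω[:, 2] = z_2
entry J[3][2] = -0.9659

-0.966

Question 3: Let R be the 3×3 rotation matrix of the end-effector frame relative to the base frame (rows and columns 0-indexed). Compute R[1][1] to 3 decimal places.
-0.933

End-effector y-axis (col 1 of R) = (-0.2500,-0.9330,0.2588)
R[1][1] = -0.9330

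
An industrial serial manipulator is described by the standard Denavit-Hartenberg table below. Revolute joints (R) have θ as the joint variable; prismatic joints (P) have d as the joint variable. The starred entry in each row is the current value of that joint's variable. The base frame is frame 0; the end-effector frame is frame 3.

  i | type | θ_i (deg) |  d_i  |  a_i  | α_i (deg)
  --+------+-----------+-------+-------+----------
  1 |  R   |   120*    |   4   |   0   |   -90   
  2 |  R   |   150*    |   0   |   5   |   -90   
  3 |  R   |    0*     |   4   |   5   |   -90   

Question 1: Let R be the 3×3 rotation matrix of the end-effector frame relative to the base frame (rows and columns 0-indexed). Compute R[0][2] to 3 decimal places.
End-effector z-axis (col 2 of R) = (0.8660,0.5000,0.0000)
R[0][2] = 0.8660

0.866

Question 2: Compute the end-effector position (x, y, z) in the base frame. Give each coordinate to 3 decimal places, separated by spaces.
5.330 -9.232 2.464

after link 1: o_1 = (0.0000, 0.0000, 4.0000)
after link 2: o_2 = (2.1651, -3.7500, 1.5000)
after link 3: o_3 = (5.3301, -9.2321, 2.4641)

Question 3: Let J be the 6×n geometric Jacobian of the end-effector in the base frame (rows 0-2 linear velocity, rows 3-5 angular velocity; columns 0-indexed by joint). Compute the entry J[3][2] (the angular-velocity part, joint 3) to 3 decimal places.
axis z_2 = (0.2500,-0.4330,0.8660); lever o_n−o_2 = (3.1651,-5.4821,0.9641)
cross product → J_v[:, 2] = (4.3301,2.5000,-0.0000)
J_ω[:, 2] = z_2
entry J[3][2] = 0.2500

0.250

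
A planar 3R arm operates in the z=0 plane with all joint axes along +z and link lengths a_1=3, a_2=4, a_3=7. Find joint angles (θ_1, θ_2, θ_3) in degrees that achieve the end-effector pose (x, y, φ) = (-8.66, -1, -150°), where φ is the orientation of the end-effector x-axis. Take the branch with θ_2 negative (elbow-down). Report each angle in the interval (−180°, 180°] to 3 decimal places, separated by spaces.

-150.000 -120.004 120.004

wrist centre = target − a_3·(cos φ, sin φ) = (-2.5978, 2.5000)
cos θ_2 = (12.9987−3²−4²)/(2·3·4) = -0.5001; θ_2 = -120.0036° (elbow-down)
β = atan2(2.5000,-2.5978) = 136.0993°; ψ = atan2(-3.4640,0.9998) = -73.9007°
θ_1 = β − ψ = 210.0000°
θ_3 = φ − θ_1 − θ_2 = 120.0036° (wrapped to (-180°,180°])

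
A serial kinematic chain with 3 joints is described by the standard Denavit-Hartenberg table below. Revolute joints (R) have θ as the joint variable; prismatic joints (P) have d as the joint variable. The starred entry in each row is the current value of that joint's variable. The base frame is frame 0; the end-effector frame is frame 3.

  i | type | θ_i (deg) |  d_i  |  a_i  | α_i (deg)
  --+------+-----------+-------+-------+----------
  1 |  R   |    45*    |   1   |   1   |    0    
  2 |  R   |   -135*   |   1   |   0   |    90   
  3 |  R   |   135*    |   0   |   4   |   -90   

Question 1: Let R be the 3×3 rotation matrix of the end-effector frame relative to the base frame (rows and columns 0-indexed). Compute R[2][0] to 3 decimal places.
0.707

End-effector x-axis (col 0 of R) = (0.0000,0.7071,0.7071)
R[2][0] = 0.7071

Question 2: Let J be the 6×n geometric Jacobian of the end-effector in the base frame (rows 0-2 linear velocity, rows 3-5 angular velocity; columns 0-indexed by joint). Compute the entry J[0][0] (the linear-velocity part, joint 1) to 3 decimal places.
axis z_0 = ẑ; lever o_n−o_0 = (0.7071,3.5355,4.8284)
cross product → J_v[:, 0] = (-3.5355,0.7071,0.0000)
J_ω[:, 0] = z_0
entry J[0][0] = -3.5355

-3.536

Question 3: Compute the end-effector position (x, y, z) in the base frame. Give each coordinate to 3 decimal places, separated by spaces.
0.707 3.536 4.828

after link 1: o_1 = (0.7071, 0.7071, 1.0000)
after link 2: o_2 = (0.7071, 0.7071, 2.0000)
after link 3: o_3 = (0.7071, 3.5355, 4.8284)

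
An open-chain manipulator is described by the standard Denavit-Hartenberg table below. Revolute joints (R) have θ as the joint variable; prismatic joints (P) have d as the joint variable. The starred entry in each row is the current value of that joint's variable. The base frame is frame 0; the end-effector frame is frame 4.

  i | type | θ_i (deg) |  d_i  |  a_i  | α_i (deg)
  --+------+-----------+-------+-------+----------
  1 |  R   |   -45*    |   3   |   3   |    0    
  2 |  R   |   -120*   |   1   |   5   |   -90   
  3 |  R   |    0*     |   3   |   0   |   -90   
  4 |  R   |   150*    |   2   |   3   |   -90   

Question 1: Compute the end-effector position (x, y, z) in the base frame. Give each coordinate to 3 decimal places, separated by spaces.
0.189 -4.192 2.000

after link 1: o_1 = (2.1213, -2.1213, 3.0000)
after link 2: o_2 = (-2.7083, -3.4154, 4.0000)
after link 3: o_3 = (-1.9319, -6.3132, 4.0000)
after link 4: o_4 = (0.1895, -4.1919, 2.0000)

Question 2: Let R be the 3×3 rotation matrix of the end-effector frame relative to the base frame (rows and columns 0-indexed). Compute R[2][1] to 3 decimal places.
1.000

End-effector y-axis (col 1 of R) = (0.0000,0.0000,1.0000)
R[2][1] = 1.0000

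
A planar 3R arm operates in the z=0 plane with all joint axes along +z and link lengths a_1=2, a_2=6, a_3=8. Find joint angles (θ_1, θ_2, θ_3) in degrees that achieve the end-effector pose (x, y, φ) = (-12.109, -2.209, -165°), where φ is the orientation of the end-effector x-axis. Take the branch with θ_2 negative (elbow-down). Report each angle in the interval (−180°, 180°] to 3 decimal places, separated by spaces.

-41.391 -149.990 26.380

wrist centre = target − a_3·(cos φ, sin φ) = (-4.3816, -0.1384)
cos θ_2 = (19.2175−2²−6²)/(2·2·6) = -0.8659; θ_2 = -149.9898° (elbow-down)
β = atan2(-0.1384,-4.3816) = -178.1902°; ψ = atan2(-3.0009,-3.1956) = -136.7996°
θ_1 = β − ψ = -41.3906°
θ_3 = φ − θ_1 − θ_2 = 26.3804° (wrapped to (-180°,180°])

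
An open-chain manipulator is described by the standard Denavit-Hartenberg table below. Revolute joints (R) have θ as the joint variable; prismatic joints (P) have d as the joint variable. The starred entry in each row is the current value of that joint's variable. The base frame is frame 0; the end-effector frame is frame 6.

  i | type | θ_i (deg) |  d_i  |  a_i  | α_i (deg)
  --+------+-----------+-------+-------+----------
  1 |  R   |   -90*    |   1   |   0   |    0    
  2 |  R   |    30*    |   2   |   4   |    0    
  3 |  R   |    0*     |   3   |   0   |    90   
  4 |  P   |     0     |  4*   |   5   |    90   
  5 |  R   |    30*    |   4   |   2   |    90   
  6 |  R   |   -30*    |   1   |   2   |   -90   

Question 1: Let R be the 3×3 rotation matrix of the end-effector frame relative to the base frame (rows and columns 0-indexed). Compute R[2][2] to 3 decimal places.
-0.866

End-effector z-axis (col 2 of R) = (-0.0000,-0.5000,-0.8660)
R[2][2] = -0.8660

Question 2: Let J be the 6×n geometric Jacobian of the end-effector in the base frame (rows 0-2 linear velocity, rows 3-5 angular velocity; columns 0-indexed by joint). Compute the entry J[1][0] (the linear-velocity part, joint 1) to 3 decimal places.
2.036

axis z_0 = ẑ; lever o_n−o_0 = (2.0359,-13.5263,3.0000)
cross product → J_v[:, 0] = (13.5263,2.0359,-0.0000)
J_ω[:, 0] = z_0
entry J[1][0] = 2.0359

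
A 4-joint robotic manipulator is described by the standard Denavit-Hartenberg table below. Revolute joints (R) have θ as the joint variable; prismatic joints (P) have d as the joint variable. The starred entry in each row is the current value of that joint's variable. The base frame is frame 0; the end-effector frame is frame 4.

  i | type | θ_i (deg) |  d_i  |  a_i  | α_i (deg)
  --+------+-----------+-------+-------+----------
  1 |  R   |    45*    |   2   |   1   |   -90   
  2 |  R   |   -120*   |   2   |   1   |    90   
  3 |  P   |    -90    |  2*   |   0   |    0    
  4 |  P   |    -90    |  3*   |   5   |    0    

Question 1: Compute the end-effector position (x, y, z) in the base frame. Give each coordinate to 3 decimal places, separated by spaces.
-2.355 0.474 -3.964

after link 1: o_1 = (0.7071, 0.7071, 2.0000)
after link 2: o_2 = (-1.0607, 1.7678, 2.8660)
after link 3: o_3 = (-2.2854, 0.5430, 1.8660)
after link 4: o_4 = (-2.3548, 0.4737, -3.9641)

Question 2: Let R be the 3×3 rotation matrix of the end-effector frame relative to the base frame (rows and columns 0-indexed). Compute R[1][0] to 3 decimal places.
0.354

End-effector x-axis (col 0 of R) = (0.3536,0.3536,-0.8660)
R[1][0] = 0.3536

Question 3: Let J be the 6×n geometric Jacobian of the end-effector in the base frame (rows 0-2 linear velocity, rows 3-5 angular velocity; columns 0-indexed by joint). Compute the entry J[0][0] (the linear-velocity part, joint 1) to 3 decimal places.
-0.474

axis z_0 = ẑ; lever o_n−o_0 = (-2.3548,0.4737,-3.9641)
cross product → J_v[:, 0] = (-0.4737,-2.3548,0.0000)
J_ω[:, 0] = z_0
entry J[0][0] = -0.4737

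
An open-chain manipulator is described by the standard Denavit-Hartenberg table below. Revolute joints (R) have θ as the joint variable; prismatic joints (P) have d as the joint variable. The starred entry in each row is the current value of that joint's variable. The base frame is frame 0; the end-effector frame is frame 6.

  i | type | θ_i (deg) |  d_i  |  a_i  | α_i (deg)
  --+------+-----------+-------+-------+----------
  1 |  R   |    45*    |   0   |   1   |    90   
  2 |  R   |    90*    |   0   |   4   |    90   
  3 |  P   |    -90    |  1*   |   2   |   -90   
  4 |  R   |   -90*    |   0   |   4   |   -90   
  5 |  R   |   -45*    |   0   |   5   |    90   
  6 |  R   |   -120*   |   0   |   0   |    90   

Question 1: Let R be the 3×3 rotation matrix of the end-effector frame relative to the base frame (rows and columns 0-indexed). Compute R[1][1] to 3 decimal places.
End-effector y-axis (col 1 of R) = (-0.5000,-0.5000,0.7071)
R[1][1] = -0.5000

-0.500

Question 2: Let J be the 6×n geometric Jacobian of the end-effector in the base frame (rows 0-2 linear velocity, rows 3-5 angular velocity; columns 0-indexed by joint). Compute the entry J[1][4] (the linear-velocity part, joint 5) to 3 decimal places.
axis z_4 = (-0.7071,0.7071,0.0000); lever o_n−o_4 = (2.5000,2.5000,3.5355)
cross product → J_v[:, 4] = (2.5000,2.5000,-3.5355)
J_ω[:, 4] = z_4
entry J[1][4] = 2.5000

2.500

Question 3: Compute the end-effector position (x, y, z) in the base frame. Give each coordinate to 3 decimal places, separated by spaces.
5.328 8.157 7.536

after link 1: o_1 = (0.7071, 0.7071, 0.0000)
after link 2: o_2 = (0.7071, 0.7071, 4.0000)
after link 3: o_3 = (0.0000, 2.8284, 4.0000)
after link 4: o_4 = (2.8284, 5.6569, 4.0000)
after link 5: o_5 = (5.3284, 8.1569, 7.5355)
after link 6: o_6 = (5.3284, 8.1569, 7.5355)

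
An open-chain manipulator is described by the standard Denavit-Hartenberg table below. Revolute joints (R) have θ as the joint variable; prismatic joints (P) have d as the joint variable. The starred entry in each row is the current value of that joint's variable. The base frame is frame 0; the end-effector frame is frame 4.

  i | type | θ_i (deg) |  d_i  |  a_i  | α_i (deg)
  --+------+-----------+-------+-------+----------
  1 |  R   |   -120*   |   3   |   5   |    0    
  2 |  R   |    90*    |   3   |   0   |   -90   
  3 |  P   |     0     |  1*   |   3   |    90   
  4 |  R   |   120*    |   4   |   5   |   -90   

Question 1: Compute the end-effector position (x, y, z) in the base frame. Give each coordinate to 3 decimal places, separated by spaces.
0.598 0.036 10.000

after link 1: o_1 = (-2.5000, -4.3301, 3.0000)
after link 2: o_2 = (-2.5000, -4.3301, 6.0000)
after link 3: o_3 = (0.5981, -4.9641, 6.0000)
after link 4: o_4 = (0.5981, 0.0359, 10.0000)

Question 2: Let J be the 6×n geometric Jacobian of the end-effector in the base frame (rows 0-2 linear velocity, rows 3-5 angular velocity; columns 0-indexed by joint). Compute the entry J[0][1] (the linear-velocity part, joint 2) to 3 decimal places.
axis z_1 = (0.0000,0.0000,1.0000); lever o_n−o_1 = (3.0981,4.3660,7.0000)
cross product → J_v[:, 1] = (-4.3660,3.0981,0.0000)
J_ω[:, 1] = z_1
entry J[0][1] = -4.3660

-4.366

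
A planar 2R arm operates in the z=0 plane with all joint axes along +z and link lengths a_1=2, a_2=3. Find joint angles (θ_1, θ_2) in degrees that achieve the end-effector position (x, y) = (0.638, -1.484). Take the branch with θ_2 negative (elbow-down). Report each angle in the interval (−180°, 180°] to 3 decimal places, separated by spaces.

cos θ_2 = (2.6093−2²−3²)/(2·2·3) = -0.8659; θ_2 = -149.9847° (elbow-down)
β = atan2(-1.4840,0.6380) = -66.7362°; ψ = atan2(-1.5007,-0.5977) = -111.7157°
θ_1 = β − ψ = 44.9795°

44.979 -149.985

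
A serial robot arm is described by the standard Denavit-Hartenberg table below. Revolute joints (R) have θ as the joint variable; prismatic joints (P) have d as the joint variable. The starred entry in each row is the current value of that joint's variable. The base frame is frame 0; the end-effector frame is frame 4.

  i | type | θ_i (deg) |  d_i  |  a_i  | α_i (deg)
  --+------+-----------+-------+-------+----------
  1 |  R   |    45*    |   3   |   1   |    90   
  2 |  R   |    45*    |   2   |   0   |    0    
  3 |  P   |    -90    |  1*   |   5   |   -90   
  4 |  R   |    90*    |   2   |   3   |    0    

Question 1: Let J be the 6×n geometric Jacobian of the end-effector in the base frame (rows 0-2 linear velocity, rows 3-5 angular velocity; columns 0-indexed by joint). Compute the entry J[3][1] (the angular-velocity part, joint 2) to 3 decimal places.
0.707

axis z_1 = (0.7071,-0.7071,0.0000); lever o_n−o_1 = (3.5000,3.5000,-2.1213)
cross product → J_v[:, 1] = (1.5000,1.5000,4.9497)
J_ω[:, 1] = z_1
entry J[3][1] = 0.7071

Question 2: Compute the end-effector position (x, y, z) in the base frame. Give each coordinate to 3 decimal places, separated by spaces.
4.207 4.207 0.879

after link 1: o_1 = (0.7071, 0.7071, 3.0000)
after link 2: o_2 = (2.1213, -0.7071, 3.0000)
after link 3: o_3 = (5.3284, 1.0858, -0.5355)
after link 4: o_4 = (4.2071, 4.2071, 0.8787)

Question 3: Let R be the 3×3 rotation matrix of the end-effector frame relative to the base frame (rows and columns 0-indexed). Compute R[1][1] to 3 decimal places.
-0.500

End-effector y-axis (col 1 of R) = (-0.5000,-0.5000,0.7071)
R[1][1] = -0.5000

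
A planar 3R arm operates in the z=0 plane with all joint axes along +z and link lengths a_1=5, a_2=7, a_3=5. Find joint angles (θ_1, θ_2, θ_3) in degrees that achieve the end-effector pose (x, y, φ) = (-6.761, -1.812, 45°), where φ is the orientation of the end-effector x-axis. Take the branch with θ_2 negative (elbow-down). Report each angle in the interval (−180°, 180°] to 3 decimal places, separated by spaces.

wrist centre = target − a_3·(cos φ, sin φ) = (-10.2965, -5.3475)
cos θ_2 = (134.6147−5²−7²)/(2·5·7) = 0.8659; θ_2 = -30.0115° (elbow-down)
β = atan2(-5.3475,-10.2965) = -152.5548°; ψ = atan2(-3.5012,11.0615) = -17.5638°
θ_1 = β − ψ = -134.9909°
θ_3 = φ − θ_1 − θ_2 = -149.9975° (wrapped to (-180°,180°])

-134.991 -30.012 -149.998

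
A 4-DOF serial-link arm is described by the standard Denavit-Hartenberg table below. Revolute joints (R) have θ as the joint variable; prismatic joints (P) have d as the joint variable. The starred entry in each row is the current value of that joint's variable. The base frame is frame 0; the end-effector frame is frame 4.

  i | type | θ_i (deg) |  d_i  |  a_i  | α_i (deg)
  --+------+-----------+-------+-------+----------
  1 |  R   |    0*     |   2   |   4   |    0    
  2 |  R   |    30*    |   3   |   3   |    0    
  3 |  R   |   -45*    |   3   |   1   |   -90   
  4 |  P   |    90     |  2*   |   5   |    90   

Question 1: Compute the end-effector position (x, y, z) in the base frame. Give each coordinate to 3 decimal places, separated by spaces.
after link 1: o_1 = (4.0000, 0.0000, 2.0000)
after link 2: o_2 = (6.5981, 1.5000, 5.0000)
after link 3: o_3 = (7.5640, 1.2412, 8.0000)
after link 4: o_4 = (8.0816, 3.1730, 3.0000)

8.082 3.173 3.000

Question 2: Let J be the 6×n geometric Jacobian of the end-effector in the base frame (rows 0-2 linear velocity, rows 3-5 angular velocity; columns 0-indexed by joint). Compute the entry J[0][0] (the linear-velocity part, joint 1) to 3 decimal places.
axis z_0 = ẑ; lever o_n−o_0 = (8.0816,3.1730,3.0000)
cross product → J_v[:, 0] = (-3.1730,8.0816,0.0000)
J_ω[:, 0] = z_0
entry J[0][0] = -3.1730

-3.173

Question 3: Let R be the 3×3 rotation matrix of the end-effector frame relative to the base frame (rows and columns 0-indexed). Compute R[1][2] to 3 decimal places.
End-effector z-axis (col 2 of R) = (0.9659,-0.2588,0.0000)
R[1][2] = -0.2588

-0.259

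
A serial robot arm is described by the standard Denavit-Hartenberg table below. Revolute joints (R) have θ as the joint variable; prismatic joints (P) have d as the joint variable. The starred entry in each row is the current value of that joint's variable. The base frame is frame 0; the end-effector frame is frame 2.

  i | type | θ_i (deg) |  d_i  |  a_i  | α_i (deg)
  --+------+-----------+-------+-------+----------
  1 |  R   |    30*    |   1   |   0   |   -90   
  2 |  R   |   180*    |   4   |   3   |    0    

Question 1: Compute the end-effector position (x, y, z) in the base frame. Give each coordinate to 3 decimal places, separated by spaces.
-4.598 1.964 1.000

after link 1: o_1 = (0.0000, 0.0000, 1.0000)
after link 2: o_2 = (-4.5981, 1.9641, 1.0000)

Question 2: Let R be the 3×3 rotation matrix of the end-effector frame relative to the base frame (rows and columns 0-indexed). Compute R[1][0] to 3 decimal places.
End-effector x-axis (col 0 of R) = (-0.8660,-0.5000,-0.0000)
R[1][0] = -0.5000

-0.500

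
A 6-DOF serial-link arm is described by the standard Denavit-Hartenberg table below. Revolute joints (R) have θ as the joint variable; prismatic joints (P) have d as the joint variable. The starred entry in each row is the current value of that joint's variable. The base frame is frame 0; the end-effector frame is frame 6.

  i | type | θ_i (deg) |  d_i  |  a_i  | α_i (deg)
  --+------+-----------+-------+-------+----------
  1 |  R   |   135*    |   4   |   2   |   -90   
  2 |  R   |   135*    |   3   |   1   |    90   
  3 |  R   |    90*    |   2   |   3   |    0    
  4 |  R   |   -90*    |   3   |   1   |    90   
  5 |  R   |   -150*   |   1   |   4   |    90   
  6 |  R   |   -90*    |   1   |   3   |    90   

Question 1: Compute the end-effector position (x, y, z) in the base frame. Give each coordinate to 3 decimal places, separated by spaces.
-9.986 -1.328 2.655

after link 1: o_1 = (-1.4142, 1.4142, 4.0000)
after link 2: o_2 = (-3.0355, -1.2071, 3.2929)
after link 3: o_3 = (-6.1569, -2.3284, 1.8787)
after link 4: o_4 = (-7.1569, -1.3284, -0.9497)
after link 5: o_5 = (-7.1818, 0.1107, 2.9140)
after link 6: o_6 = (-9.9861, -1.3276, 2.6551)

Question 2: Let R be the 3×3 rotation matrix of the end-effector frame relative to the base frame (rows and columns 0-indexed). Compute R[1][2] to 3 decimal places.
End-effector z-axis (col 2 of R) = (0.1830,-0.1830,-0.9659)
R[1][2] = -0.1830

-0.183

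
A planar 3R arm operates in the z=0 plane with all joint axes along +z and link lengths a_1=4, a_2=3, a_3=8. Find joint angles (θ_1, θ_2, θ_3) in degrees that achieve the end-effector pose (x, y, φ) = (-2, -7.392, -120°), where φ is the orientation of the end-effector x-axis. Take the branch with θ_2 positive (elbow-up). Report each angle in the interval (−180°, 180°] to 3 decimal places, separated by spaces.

-59.991 150.001 149.990

wrist centre = target − a_3·(cos φ, sin φ) = (2.0000, -0.4638)
cos θ_2 = (4.2151−4²−3²)/(2·4·3) = -0.8660; θ_2 = 150.0014° (elbow-up)
β = atan2(-0.4638,2.0000) = -13.0560°; ψ = atan2(1.4999,1.4019) = 46.9352°
θ_1 = β − ψ = -59.9913°
θ_3 = φ − θ_1 − θ_2 = 149.9899° (wrapped to (-180°,180°])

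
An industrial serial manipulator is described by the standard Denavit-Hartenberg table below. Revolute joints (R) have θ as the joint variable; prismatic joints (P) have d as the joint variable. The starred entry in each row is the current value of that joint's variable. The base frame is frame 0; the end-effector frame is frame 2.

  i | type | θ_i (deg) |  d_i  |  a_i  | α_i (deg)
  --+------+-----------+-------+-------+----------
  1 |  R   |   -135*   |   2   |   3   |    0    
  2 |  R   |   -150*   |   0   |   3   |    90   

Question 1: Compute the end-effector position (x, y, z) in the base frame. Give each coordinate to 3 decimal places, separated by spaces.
-1.345 0.776 2.000

after link 1: o_1 = (-2.1213, -2.1213, 2.0000)
after link 2: o_2 = (-1.3449, 0.7765, 2.0000)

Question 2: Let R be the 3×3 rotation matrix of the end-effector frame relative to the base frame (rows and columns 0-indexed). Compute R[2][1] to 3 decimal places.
End-effector y-axis (col 1 of R) = (-0.0000,0.0000,1.0000)
R[2][1] = 1.0000

1.000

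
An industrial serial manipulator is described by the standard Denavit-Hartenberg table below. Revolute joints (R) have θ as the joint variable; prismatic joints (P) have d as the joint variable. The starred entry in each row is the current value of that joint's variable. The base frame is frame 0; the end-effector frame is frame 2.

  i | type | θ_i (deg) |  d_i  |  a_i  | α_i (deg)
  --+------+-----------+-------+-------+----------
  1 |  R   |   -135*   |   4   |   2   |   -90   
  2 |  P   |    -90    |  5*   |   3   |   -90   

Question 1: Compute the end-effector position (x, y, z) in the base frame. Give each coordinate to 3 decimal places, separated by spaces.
after link 1: o_1 = (-1.4142, -1.4142, 4.0000)
after link 2: o_2 = (2.1213, -4.9497, 7.0000)

2.121 -4.950 7.000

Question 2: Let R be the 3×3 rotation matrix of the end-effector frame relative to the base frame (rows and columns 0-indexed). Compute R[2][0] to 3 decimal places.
1.000

End-effector x-axis (col 0 of R) = (-0.0000,-0.0000,1.0000)
R[2][0] = 1.0000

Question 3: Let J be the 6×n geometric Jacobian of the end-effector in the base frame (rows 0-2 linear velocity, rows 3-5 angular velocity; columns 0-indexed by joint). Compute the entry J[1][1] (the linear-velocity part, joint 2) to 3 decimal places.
-0.707

prismatic axis z_1 = (0.7071,-0.7071,0.0000)
J_v[:, 1] = z_1; J_ω[:, 1] = (0,0,0)
entry J[1][1] = -0.7071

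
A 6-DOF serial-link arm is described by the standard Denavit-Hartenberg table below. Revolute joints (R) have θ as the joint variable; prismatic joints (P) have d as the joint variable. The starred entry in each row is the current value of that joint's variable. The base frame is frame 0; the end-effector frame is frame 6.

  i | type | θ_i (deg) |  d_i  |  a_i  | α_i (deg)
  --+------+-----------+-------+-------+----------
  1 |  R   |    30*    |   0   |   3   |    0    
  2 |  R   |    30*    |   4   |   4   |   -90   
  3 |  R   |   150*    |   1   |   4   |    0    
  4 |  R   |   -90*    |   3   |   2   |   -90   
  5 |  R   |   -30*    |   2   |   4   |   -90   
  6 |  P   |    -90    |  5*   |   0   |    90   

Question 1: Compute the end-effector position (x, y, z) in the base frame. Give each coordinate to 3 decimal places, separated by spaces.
after link 1: o_1 = (2.5981, 1.5000, 0.0000)
after link 2: o_2 = (4.5981, 4.9641, 4.0000)
after link 3: o_3 = (2.0000, 2.4641, 2.0000)
after link 4: o_4 = (-0.0981, 4.8301, 0.2679)
after link 5: o_5 = (-1.8301, 5.8301, -3.7321)
after link 6: o_6 = (2.5449, 4.7476, -5.8971)

2.545 4.748 -5.897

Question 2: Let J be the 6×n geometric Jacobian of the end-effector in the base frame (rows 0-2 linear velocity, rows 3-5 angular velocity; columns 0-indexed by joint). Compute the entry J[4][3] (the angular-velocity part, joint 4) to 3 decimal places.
0.500

axis z_3 = (-0.8660,0.5000,0.0000); lever o_n−o_3 = (0.5449,2.2835,-7.8971)
cross product → J_v[:, 3] = (-3.9486,-6.8391,-2.2500)
J_ω[:, 3] = z_3
entry J[4][3] = 0.5000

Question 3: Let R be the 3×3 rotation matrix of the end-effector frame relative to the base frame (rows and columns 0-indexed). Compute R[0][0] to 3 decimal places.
-0.433

End-effector x-axis (col 0 of R) = (-0.4330,-0.7500,-0.5000)
R[0][0] = -0.4330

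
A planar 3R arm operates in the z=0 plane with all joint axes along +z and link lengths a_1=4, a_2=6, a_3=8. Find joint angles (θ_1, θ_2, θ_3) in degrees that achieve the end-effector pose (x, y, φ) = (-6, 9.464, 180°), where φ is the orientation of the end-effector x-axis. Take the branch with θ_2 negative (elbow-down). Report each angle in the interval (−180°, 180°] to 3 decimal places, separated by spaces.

96.138 -30.005 113.867

wrist centre = target − a_3·(cos φ, sin φ) = (2.0000, 9.4640)
cos θ_2 = (93.5673−4²−6²)/(2·4·6) = 0.8660; θ_2 = -30.0046° (elbow-down)
β = atan2(9.4640,2.0000) = 78.0674°; ψ = atan2(-3.0004,9.1959) = -18.0703°
θ_1 = β − ψ = 96.1377°
θ_3 = φ − θ_1 − θ_2 = 113.8669° (wrapped to (-180°,180°])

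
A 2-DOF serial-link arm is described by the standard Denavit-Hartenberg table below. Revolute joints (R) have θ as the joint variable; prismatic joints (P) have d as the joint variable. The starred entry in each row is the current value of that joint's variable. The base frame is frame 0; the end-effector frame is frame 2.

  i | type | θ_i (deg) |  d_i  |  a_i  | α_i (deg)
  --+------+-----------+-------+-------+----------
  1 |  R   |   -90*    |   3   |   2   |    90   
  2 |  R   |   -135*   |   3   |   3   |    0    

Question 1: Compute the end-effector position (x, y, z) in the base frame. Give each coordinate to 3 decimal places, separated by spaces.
after link 1: o_1 = (0.0000, -2.0000, 3.0000)
after link 2: o_2 = (-3.0000, 0.1213, 0.8787)

-3.000 0.121 0.879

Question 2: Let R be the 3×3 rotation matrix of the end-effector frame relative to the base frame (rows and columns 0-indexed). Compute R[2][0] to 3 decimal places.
-0.707

End-effector x-axis (col 0 of R) = (-0.0000,0.7071,-0.7071)
R[2][0] = -0.7071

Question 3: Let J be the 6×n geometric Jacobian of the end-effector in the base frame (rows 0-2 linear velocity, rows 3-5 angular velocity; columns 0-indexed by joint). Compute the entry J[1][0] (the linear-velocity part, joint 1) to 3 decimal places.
-3.000

axis z_0 = ẑ; lever o_n−o_0 = (-3.0000,0.1213,0.8787)
cross product → J_v[:, 0] = (-0.1213,-3.0000,0.0000)
J_ω[:, 0] = z_0
entry J[1][0] = -3.0000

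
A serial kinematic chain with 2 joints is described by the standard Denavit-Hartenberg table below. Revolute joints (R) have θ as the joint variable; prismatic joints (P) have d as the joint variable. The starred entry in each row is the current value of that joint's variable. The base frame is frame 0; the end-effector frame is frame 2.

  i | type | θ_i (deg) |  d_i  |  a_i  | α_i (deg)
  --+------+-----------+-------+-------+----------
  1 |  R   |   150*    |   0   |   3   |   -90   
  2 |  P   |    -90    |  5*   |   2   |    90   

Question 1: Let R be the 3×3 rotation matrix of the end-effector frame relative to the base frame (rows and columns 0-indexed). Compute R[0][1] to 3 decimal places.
-0.500

End-effector y-axis (col 1 of R) = (-0.5000,-0.8660,0.0000)
R[0][1] = -0.5000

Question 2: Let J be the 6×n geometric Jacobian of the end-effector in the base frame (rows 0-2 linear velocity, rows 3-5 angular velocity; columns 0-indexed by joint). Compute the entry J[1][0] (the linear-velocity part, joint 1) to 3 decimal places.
axis z_0 = ẑ; lever o_n−o_0 = (-5.0981,-2.8301,2.0000)
cross product → J_v[:, 0] = (2.8301,-5.0981,0.0000)
J_ω[:, 0] = z_0
entry J[1][0] = -5.0981

-5.098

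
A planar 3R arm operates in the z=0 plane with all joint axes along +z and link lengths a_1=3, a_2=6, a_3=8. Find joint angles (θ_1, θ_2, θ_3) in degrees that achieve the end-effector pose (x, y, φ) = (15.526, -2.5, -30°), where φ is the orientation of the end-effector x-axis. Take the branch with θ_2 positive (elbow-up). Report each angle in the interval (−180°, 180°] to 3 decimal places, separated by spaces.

-10.218 30.015 -49.797

wrist centre = target − a_3·(cos φ, sin φ) = (8.5978, 1.5000)
cos θ_2 = (76.1721−3²−6²)/(2·3·6) = 0.8659; θ_2 = 30.0153° (elbow-up)
β = atan2(1.5000,8.5978) = 9.8964°; ψ = atan2(3.0014,8.1954) = 20.1143°
θ_1 = β − ψ = -10.2179°
θ_3 = φ − θ_1 − θ_2 = -49.7974° (wrapped to (-180°,180°])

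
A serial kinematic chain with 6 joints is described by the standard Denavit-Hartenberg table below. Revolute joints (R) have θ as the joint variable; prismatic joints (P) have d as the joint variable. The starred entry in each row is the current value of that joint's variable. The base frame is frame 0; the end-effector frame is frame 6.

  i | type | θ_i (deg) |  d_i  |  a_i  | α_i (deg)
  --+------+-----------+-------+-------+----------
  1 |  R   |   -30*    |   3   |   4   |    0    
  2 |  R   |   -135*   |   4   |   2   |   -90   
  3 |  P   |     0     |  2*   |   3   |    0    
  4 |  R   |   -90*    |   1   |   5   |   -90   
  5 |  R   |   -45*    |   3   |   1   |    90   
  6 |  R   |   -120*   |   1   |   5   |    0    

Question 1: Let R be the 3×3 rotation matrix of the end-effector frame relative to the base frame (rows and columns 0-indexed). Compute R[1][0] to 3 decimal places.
0.566

End-effector x-axis (col 0 of R) = (0.7450,0.5657,-0.3536)
R[1][0] = 0.5657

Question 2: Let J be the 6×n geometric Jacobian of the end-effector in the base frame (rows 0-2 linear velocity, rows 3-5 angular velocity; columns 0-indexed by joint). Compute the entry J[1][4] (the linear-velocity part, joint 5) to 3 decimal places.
axis z_4 = (-0.9659,-0.2588,-0.0000); lever o_n−o_4 = (1.1933,0.6858,-1.7678)
cross product → J_v[:, 4] = (0.4575,-1.7075,-0.3536)
J_ω[:, 4] = z_4
entry J[1][4] = -1.7075

-1.708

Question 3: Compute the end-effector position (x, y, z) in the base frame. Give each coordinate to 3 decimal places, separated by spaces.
after link 1: o_1 = (3.4641, -2.0000, 3.0000)
after link 2: o_2 = (1.5322, -2.5176, 7.0000)
after link 3: o_3 = (-0.8479, -5.2259, 7.0000)
after link 4: o_4 = (-0.5891, -6.1919, 12.0000)
after link 5: o_5 = (-3.3038, -7.6513, 12.7071)
after link 6: o_6 = (0.6042, -5.5061, 10.2322)

0.604 -5.506 10.232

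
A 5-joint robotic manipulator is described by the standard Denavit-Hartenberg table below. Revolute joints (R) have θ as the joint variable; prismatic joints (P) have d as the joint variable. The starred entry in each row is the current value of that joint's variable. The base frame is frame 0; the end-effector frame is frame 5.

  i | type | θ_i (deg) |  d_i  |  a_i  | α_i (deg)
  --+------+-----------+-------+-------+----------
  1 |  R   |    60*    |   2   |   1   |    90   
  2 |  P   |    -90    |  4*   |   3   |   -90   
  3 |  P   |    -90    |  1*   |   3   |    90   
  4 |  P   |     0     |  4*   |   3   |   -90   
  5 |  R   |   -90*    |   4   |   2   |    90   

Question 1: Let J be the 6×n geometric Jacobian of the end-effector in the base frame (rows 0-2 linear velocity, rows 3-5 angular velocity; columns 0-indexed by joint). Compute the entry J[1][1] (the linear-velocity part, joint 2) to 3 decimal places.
prismatic axis z_1 = (0.8660,-0.5000,0.0000)
J_v[:, 1] = z_1; J_ω[:, 1] = (0,0,0)
entry J[1][1] = -0.5000

-0.500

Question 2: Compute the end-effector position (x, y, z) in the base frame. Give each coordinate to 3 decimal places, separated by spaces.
11.660 0.196 5.000

after link 1: o_1 = (0.5000, 0.8660, 2.0000)
after link 2: o_2 = (3.9641, -1.1340, -1.0000)
after link 3: o_3 = (7.0622, -1.7679, -1.0000)
after link 4: o_4 = (9.6603, -3.2679, 3.0000)
after link 5: o_5 = (11.6603, 0.1962, 5.0000)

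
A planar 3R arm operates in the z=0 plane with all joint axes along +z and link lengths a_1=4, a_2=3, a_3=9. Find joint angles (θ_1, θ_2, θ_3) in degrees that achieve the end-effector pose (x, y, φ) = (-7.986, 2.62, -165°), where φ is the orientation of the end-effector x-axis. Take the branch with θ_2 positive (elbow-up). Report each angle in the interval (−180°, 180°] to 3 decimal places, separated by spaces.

44.994 90.008 59.998

wrist centre = target − a_3·(cos φ, sin φ) = (0.7073, 4.9494)
cos θ_2 = (24.9966−4²−3²)/(2·4·3) = -0.0001; θ_2 = 90.0081° (elbow-up)
β = atan2(4.9494,0.7073) = 81.8667°; ψ = atan2(3.0000,3.9996) = 36.8728°
θ_1 = β − ψ = 44.9939°
θ_3 = φ − θ_1 − θ_2 = 59.9980° (wrapped to (-180°,180°])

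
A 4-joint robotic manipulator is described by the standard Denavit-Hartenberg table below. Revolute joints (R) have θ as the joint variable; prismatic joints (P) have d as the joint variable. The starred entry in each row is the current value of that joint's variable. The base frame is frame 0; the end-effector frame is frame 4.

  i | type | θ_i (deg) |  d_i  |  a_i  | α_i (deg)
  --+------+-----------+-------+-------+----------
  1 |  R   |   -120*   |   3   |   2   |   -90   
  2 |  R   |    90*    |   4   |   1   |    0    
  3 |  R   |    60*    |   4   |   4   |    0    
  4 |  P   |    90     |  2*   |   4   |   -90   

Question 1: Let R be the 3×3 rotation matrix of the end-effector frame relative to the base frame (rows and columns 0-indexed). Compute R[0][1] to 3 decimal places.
End-effector y-axis (col 1 of R) = (-0.8660,0.5000,-0.0000)
R[0][1] = -0.8660

-0.866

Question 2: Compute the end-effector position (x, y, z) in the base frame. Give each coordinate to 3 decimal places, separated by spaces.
after link 1: o_1 = (-1.0000, -1.7321, 3.0000)
after link 2: o_2 = (2.4641, -3.7321, 2.0000)
after link 3: o_3 = (7.6603, -2.7321, 0.0000)
after link 4: o_4 = (10.3923, -2.0000, 3.4641)

10.392 -2.000 3.464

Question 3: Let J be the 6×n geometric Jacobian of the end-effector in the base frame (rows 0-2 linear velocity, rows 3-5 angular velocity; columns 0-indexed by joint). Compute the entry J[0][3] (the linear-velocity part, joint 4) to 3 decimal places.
prismatic axis z_3 = (0.8660,-0.5000,0.0000)
J_v[:, 3] = z_3; J_ω[:, 3] = (0,0,0)
entry J[0][3] = 0.8660

0.866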